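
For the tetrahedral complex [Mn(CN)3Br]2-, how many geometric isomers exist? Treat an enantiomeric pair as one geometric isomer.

All four vertices of a tetrahedron are equivalent and mutually adjacent, so cis/trans isomerism cannot arise.
Only one geometric arrangement is possible.

1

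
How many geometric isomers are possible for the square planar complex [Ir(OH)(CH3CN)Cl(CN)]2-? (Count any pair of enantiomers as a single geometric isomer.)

3

Working through the distinct placements yields 3 geometric isomers: (CH3CN/Cl trans, CN/OH trans); (CH3CN/OH trans, CN/Cl trans); (CH3CN/CN trans, Cl/OH trans).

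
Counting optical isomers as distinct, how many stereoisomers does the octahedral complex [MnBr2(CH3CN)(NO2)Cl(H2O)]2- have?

An octahedron has six vertices in three trans pairs; every non-trans pair is cis.
Systematic enumeration (placing each ligand type in turn and discarding arrangements equivalent by rotation or reflection) gives 9 geometric isomers.
Of these, 6 lack any improper symmetry element and so occur as enantiomeric pairs, giving 9 + 6 = 15 stereoisomers in total.

15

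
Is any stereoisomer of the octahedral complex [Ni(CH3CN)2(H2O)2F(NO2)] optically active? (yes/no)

yes

An octahedron has six vertices in three trans pairs; every non-trans pair is cis.
Working through the distinct placements yields 6 geometric isomers: CH3CN trans, H2O cis; CH3CN trans, H2O trans; CH3CN cis, H2O cis (3 arrangements, 2 chiral); CH3CN cis, H2O trans.
Of these, 2 lack any improper symmetry element and so occur as enantiomeric pairs, giving 6 + 2 = 8 stereoisomers in total.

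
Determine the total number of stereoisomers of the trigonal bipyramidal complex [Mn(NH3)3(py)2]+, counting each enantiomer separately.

3

Systematic placement gives 3 geometric isomers: py both equatorial; py one axial, one equatorial; py both axial.
Each arrangement has an internal mirror plane or centre of symmetry, so none is chiral.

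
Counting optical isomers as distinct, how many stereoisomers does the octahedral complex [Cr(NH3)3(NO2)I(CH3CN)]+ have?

5

The six octahedral sites form three mutually perpendicular trans pairs.
Working through the distinct placements yields 4 geometric isomers: NH3 mer (3 arrangements); NH3 fac (chiral).
One of these lacks any improper symmetry element and so occurs as an enantiomeric pair, giving 4 + 1 = 5 stereoisomers in total.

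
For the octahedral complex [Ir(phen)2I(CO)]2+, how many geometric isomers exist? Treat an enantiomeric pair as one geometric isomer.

2

Each phen is bidentate and must span two cis positions.
The distinct arrangements are (2 in all): I and CO mutually trans; I and CO mutually cis (chiral).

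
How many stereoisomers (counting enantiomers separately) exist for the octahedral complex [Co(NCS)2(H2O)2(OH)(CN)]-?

There are 6 geometric isomers: NCS cis, H2O cis (3 arrangements, 2 chiral); NCS trans, H2O cis; NCS cis, H2O trans; NCS trans, H2O trans.
Of these, 2 lack any improper symmetry element and so occur as enantiomeric pairs, giving 6 + 2 = 8 stereoisomers in total.

8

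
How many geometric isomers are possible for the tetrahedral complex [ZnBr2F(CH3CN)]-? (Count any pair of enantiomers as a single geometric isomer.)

1

Only one geometric arrangement is possible.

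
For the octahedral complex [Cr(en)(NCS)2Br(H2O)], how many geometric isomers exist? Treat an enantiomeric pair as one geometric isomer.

4

The six octahedral sites form three mutually perpendicular trans pairs.
Each en is bidentate and must span two cis positions.
Working through the distinct placements yields 4 geometric isomers: NCS cis (3 arrangements, 2 chiral); NCS trans.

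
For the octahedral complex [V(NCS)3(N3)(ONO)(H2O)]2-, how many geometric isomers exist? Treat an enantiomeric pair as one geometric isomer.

The six octahedral sites form three mutually perpendicular trans pairs.
The distinct arrangements are (4 in all): NCS mer (3 arrangements); NCS fac (chiral).

4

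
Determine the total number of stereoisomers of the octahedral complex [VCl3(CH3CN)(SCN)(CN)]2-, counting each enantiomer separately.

In an octahedral complex each vertex has one trans partner and four cis neighbours.
The distinct arrangements are (4 in all): Cl mer (3 arrangements); Cl fac (chiral).
One of these lacks any improper symmetry element and so occurs as an enantiomeric pair, giving 4 + 1 = 5 stereoisomers in total.

5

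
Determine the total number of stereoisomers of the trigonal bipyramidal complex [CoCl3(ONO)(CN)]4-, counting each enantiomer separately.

A trigonal bipyramid has two axial and three equatorial sites, which are chemically inequivalent.
Systematic placement gives 4 geometric isomers: ONO equatorial, CN axial; ONO axial, CN axial; ONO equatorial, CN equatorial; ONO axial, CN equatorial.
Each arrangement has an internal mirror plane or centre of symmetry, so none is chiral.

4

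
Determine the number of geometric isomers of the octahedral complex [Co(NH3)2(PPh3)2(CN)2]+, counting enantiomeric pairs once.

5

The six octahedral sites form three mutually perpendicular trans pairs.
The distinct arrangements are (5 in all): NH3 trans, PPh3 trans, CN trans; NH3 cis, PPh3 cis, CN trans; NH3 cis, PPh3 trans, CN cis; NH3 cis, PPh3 cis, CN cis (chiral); NH3 trans, PPh3 cis, CN cis.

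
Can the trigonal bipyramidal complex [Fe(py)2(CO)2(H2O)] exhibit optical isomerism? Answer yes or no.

yes

In a trigonal bipyramid the two axial positions differ from the three equatorial ones.
Exhaustive case analysis gives 5 geometric isomers.
One of these lacks any improper symmetry element and so occurs as an enantiomeric pair, giving 5 + 1 = 6 stereoisomers in total.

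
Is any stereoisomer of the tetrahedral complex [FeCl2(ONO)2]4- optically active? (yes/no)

All four vertices of a tetrahedron are equivalent and mutually adjacent, so cis/trans isomerism cannot arise.
Only one geometric arrangement is possible.

no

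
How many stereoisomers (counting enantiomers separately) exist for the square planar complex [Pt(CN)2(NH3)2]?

2

In a square planar complex each vertex has one trans partner and two cis neighbours.
There are 2 geometric isomers: CN cis; CN trans.
Each arrangement has an internal mirror plane or centre of symmetry, so none is chiral.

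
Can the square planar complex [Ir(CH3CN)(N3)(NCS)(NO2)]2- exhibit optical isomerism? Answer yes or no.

no

In a square planar complex each vertex has one trans partner and two cis neighbours.
Working through the distinct placements yields 3 geometric isomers: (CH3CN/NCS trans, N3/NO2 trans); (CH3CN/NO2 trans, N3/NCS trans); (CH3CN/N3 trans, NCS/NO2 trans).
Each arrangement has an internal mirror plane or centre of symmetry, so none is chiral.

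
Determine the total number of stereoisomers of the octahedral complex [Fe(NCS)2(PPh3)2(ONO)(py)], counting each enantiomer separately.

8

The six octahedral sites form three mutually perpendicular trans pairs.
Working through the distinct placements yields 6 geometric isomers: NCS trans, PPh3 cis; NCS trans, PPh3 trans; NCS cis, PPh3 cis (3 arrangements, 2 chiral); NCS cis, PPh3 trans.
Of these, 2 lack any improper symmetry element and so occur as enantiomeric pairs, giving 6 + 2 = 8 stereoisomers in total.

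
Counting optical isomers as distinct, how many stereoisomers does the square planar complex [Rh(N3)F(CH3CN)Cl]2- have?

3

A square has two trans pairs of vertices; adjacent vertices are cis.
Working through the distinct placements yields 3 geometric isomers: (CH3CN/F trans, Cl/N3 trans); (CH3CN/N3 trans, Cl/F trans); (CH3CN/Cl trans, F/N3 trans).
Each arrangement has an internal mirror plane or centre of symmetry, so none is chiral.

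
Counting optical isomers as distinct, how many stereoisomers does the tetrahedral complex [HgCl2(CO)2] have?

1

All four vertices of a tetrahedron are equivalent and mutually adjacent, so cis/trans isomerism cannot arise.
Only one geometric arrangement is possible.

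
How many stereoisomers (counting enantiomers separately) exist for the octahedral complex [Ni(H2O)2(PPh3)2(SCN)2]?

The six octahedral sites form three mutually perpendicular trans pairs.
The distinct arrangements are (5 in all): H2O trans, PPh3 trans, SCN trans; H2O trans, PPh3 cis, SCN cis; H2O cis, PPh3 cis, SCN trans; H2O cis, PPh3 cis, SCN cis (chiral); H2O cis, PPh3 trans, SCN cis.
One of these lacks any improper symmetry element and so occurs as an enantiomeric pair, giving 5 + 1 = 6 stereoisomers in total.

6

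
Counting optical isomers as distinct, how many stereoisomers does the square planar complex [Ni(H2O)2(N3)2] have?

2

A square has two trans pairs of vertices; adjacent vertices are cis.
There are 2 geometric isomers: H2O cis; H2O trans.
Each arrangement has an internal mirror plane or centre of symmetry, so none is chiral.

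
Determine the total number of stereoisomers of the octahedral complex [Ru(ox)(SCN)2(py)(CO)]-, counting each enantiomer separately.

6

Each ox is bidentate and must span two cis positions.
Working through the distinct placements yields 4 geometric isomers: SCN cis (3 arrangements, 2 chiral); SCN trans.
Of these, 2 lack any improper symmetry element and so occur as enantiomeric pairs, giving 4 + 2 = 6 stereoisomers in total.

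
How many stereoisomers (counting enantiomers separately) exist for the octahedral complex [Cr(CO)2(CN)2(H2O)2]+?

6

In an octahedral complex each vertex has one trans partner and four cis neighbours.
The distinct arrangements are (5 in all): CO trans, CN trans, H2O trans; CO cis, CN trans, H2O cis; CO cis, CN cis, H2O trans; CO cis, CN cis, H2O cis (chiral); CO trans, CN cis, H2O cis.
One of these lacks any improper symmetry element and so occurs as an enantiomeric pair, giving 5 + 1 = 6 stereoisomers in total.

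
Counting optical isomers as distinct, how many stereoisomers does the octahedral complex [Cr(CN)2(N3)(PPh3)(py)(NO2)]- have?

The six octahedral sites form three mutually perpendicular trans pairs.
Exhaustive case analysis gives 9 geometric isomers.
Of these, 6 lack any improper symmetry element and so occur as enantiomeric pairs, giving 9 + 6 = 15 stereoisomers in total.

15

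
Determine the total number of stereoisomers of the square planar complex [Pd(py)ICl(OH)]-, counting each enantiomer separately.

A square has two trans pairs of vertices; adjacent vertices are cis.
Working through the distinct placements yields 3 geometric isomers: (Cl/OH trans, I/py trans); (Cl/py trans, I/OH trans); (Cl/I trans, OH/py trans).
Each arrangement has an internal mirror plane or centre of symmetry, so none is chiral.

3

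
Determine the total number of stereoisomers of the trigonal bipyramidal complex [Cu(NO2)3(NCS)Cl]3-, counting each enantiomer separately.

Systematic placement gives 4 geometric isomers: NCS axial, Cl axial; NCS equatorial, Cl axial; NCS axial, Cl equatorial; NCS equatorial, Cl equatorial.
Each arrangement has an internal mirror plane or centre of symmetry, so none is chiral.

4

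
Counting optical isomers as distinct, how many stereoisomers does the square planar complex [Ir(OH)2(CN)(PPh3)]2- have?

2

Systematic placement gives 2 geometric isomers: OH cis; OH trans.
Each arrangement has an internal mirror plane or centre of symmetry, so none is chiral.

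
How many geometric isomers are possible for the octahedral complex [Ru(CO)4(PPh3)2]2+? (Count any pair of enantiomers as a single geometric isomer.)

Systematic placement gives 2 geometric isomers: PPh3 trans; PPh3 cis.

2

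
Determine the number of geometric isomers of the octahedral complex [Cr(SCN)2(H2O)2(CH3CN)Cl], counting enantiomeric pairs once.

There are 6 geometric isomers: SCN trans, H2O trans; SCN cis, H2O cis (3 arrangements, 2 chiral); SCN trans, H2O cis; SCN cis, H2O trans.

6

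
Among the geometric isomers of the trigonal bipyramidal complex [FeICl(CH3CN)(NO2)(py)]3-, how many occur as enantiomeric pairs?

10

A trigonal bipyramid has two axial and three equatorial sites, which are chemically inequivalent.
Placing the ligands in turn and identifying arrangements related by rotation or reflection leaves 10 distinct geometric isomers.
Of these, 10 lack any improper symmetry element and so occur as enantiomeric pairs, giving 10 + 10 = 20 stereoisomers in total.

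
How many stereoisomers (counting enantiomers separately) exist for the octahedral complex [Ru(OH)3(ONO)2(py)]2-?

In an octahedral complex each vertex has one trans partner and four cis neighbours.
Working through the distinct placements yields 3 geometric isomers: OH mer, ONO cis; OH mer, ONO trans; OH fac, ONO cis.
Each arrangement has an internal mirror plane or centre of symmetry, so none is chiral.

3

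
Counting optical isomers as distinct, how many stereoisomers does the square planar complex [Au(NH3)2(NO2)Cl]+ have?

2

In a square planar complex each vertex has one trans partner and two cis neighbours.
There are 2 geometric isomers: NH3 cis; NH3 trans.
Each arrangement has an internal mirror plane or centre of symmetry, so none is chiral.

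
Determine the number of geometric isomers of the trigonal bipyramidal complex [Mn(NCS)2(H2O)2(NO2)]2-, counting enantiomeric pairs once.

In a trigonal bipyramid the two axial positions differ from the three equatorial ones.
Placing the ligands in turn and identifying arrangements related by rotation or reflection leaves 5 distinct geometric isomers.

5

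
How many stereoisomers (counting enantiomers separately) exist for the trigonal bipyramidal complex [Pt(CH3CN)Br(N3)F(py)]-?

A trigonal bipyramid has two axial and three equatorial sites, which are chemically inequivalent.
Systematic enumeration (placing each ligand type in turn and discarding arrangements equivalent by rotation or reflection) gives 10 geometric isomers.
Of these, 10 lack any improper symmetry element and so occur as enantiomeric pairs, giving 10 + 10 = 20 stereoisomers in total.

20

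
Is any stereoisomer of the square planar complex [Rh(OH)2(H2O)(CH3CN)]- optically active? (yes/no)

no

A square has two trans pairs of vertices; adjacent vertices are cis.
The distinct arrangements are (2 in all): OH cis; OH trans.
Each arrangement has an internal mirror plane or centre of symmetry, so none is chiral.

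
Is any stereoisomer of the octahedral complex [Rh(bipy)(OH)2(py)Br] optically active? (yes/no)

yes

Each bipy is bidentate and must span two cis positions.
Systematic placement gives 4 geometric isomers: OH cis (3 arrangements, 2 chiral); OH trans.
Of these, 2 lack any improper symmetry element and so occur as enantiomeric pairs, giving 4 + 2 = 6 stereoisomers in total.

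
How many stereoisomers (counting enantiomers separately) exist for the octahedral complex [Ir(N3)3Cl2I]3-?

In an octahedral complex each vertex has one trans partner and four cis neighbours.
Working through the distinct placements yields 3 geometric isomers: N3 mer, Cl trans; N3 mer, Cl cis; N3 fac, Cl cis.
Each arrangement has an internal mirror plane or centre of symmetry, so none is chiral.

3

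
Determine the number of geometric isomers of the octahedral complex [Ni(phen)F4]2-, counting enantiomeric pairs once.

An octahedron has six vertices in three trans pairs; every non-trans pair is cis.
Each phen is bidentate and must span two cis positions.
Only one geometric arrangement is possible.

1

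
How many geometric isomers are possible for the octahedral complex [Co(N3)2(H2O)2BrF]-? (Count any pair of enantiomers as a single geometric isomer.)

An octahedron has six vertices in three trans pairs; every non-trans pair is cis.
Systematic placement gives 6 geometric isomers: N3 trans, H2O trans; N3 cis, H2O cis (3 arrangements, 2 chiral); N3 trans, H2O cis; N3 cis, H2O trans.

6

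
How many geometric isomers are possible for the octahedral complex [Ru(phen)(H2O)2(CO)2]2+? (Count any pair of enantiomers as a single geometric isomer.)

In an octahedral complex each vertex has one trans partner and four cis neighbours.
Each phen is bidentate and must span two cis positions.
Systematic placement gives 3 geometric isomers: H2O cis, CO trans; H2O cis, CO cis (chiral); H2O trans, CO cis.

3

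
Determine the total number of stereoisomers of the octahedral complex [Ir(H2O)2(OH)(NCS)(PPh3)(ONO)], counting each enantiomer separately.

The six octahedral sites form three mutually perpendicular trans pairs.
Placing the ligands in turn and identifying arrangements related by rotation or reflection leaves 9 distinct geometric isomers.
Of these, 6 lack any improper symmetry element and so occur as enantiomeric pairs, giving 9 + 6 = 15 stereoisomers in total.

15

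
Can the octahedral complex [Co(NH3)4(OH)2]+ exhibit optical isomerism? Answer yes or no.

There are 2 geometric isomers: OH trans; OH cis.
Each arrangement has an internal mirror plane or centre of symmetry, so none is chiral.

no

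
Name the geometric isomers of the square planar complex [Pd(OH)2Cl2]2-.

Working through the distinct placements yields 2 geometric isomers: OH cis; OH trans.

cis and trans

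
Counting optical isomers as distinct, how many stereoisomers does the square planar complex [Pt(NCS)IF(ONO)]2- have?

The distinct arrangements are (3 in all): (F/NCS trans, I/ONO trans); (F/ONO trans, I/NCS trans); (F/I trans, NCS/ONO trans).
Each arrangement has an internal mirror plane or centre of symmetry, so none is chiral.

3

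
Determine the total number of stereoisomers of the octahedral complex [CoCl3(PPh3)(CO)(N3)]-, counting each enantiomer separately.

The six octahedral sites form three mutually perpendicular trans pairs.
Systematic placement gives 4 geometric isomers: Cl mer (3 arrangements); Cl fac (chiral).
One of these lacks any improper symmetry element and so occurs as an enantiomeric pair, giving 4 + 1 = 5 stereoisomers in total.

5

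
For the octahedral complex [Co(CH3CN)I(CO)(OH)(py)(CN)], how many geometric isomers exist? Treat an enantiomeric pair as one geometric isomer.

15

In an octahedral complex each vertex has one trans partner and four cis neighbours.
Placing the ligands in turn and identifying arrangements related by rotation or reflection leaves 15 distinct geometric isomers.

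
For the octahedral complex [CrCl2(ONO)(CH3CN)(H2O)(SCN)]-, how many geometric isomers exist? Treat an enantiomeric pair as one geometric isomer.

An octahedron has six vertices in three trans pairs; every non-trans pair is cis.
Placing the ligands in turn and identifying arrangements related by rotation or reflection leaves 9 distinct geometric isomers.

9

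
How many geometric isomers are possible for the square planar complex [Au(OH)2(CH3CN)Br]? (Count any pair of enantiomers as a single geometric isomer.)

2

A square has two trans pairs of vertices; adjacent vertices are cis.
Systematic placement gives 2 geometric isomers: OH cis; OH trans.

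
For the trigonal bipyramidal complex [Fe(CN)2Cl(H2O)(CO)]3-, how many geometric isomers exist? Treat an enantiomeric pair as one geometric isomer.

A trigonal bipyramid has two axial and three equatorial sites, which are chemically inequivalent.
Placing the ligands in turn and identifying arrangements related by rotation or reflection leaves 7 distinct geometric isomers.

7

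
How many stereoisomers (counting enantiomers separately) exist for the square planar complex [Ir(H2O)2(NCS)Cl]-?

There are 2 geometric isomers: H2O cis; H2O trans.
Each arrangement has an internal mirror plane or centre of symmetry, so none is chiral.

2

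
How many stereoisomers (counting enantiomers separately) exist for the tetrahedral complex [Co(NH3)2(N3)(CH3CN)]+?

1

In a tetrahedral complex all four positions are equivalent and every pair of ligands is adjacent — there is no cis/trans distinction.
Only one geometric arrangement is possible.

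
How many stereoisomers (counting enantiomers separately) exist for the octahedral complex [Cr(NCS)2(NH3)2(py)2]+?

There are 5 geometric isomers: NCS trans, NH3 trans, py trans; NCS trans, NH3 cis, py cis; NCS cis, NH3 cis, py trans; NCS cis, NH3 cis, py cis (chiral); NCS cis, NH3 trans, py cis.
One of these lacks any improper symmetry element and so occurs as an enantiomeric pair, giving 5 + 1 = 6 stereoisomers in total.

6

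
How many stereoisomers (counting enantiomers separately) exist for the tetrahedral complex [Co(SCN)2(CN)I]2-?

1

Only one geometric arrangement is possible.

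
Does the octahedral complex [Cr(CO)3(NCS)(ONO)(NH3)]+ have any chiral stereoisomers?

An octahedron has six vertices in three trans pairs; every non-trans pair is cis.
There are 4 geometric isomers: CO mer (3 arrangements); CO fac (chiral).
One of these lacks any improper symmetry element and so occurs as an enantiomeric pair, giving 4 + 1 = 5 stereoisomers in total.

yes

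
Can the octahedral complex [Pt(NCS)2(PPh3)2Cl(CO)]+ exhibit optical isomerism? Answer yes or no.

Systematic placement gives 6 geometric isomers: NCS trans, PPh3 trans; NCS cis, PPh3 cis (3 arrangements, 2 chiral); NCS cis, PPh3 trans; NCS trans, PPh3 cis.
Of these, 2 lack any improper symmetry element and so occur as enantiomeric pairs, giving 6 + 2 = 8 stereoisomers in total.

yes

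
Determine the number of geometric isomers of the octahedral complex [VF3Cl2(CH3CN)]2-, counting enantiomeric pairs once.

3

In an octahedral complex each vertex has one trans partner and four cis neighbours.
Systematic placement gives 3 geometric isomers: F mer, Cl cis; F mer, Cl trans; F fac, Cl cis.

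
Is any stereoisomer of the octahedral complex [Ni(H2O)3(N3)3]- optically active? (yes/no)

no

An octahedron has six vertices in three trans pairs; every non-trans pair is cis.
Working through the distinct placements yields 2 geometric isomers: H2O mer; H2O fac.
Each arrangement has an internal mirror plane or centre of symmetry, so none is chiral.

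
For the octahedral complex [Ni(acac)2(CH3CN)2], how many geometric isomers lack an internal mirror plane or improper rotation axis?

An octahedron has six vertices in three trans pairs; every non-trans pair is cis.
Each acac is bidentate and must span two cis positions.
There are 2 geometric isomers: CH3CN trans; CH3CN cis (chiral).
One of these lacks any improper symmetry element and so occurs as an enantiomeric pair, giving 2 + 1 = 3 stereoisomers in total.

1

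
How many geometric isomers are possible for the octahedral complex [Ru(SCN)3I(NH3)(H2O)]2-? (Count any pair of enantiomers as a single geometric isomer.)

4

Systematic placement gives 4 geometric isomers: SCN mer (3 arrangements); SCN fac (chiral).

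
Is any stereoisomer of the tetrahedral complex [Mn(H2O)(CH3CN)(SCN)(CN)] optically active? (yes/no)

yes

All four vertices of a tetrahedron are equivalent and mutually adjacent, so cis/trans isomerism cannot arise.
Only one geometric arrangement is possible; it has no improper symmetry element, so it exists as a pair of enantiomers (2 stereoisomers).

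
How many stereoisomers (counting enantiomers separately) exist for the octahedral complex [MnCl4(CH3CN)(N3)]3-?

Systematic placement gives 2 geometric isomers: CH3CN and N3 mutually cis; CH3CN and N3 mutually trans.
Each arrangement has an internal mirror plane or centre of symmetry, so none is chiral.

2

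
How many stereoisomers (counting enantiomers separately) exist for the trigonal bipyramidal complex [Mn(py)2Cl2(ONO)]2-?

6

A trigonal bipyramid has two axial and three equatorial sites, which are chemically inequivalent.
Exhaustive case analysis gives 5 geometric isomers.
One of these lacks any improper symmetry element and so occurs as an enantiomeric pair, giving 5 + 1 = 6 stereoisomers in total.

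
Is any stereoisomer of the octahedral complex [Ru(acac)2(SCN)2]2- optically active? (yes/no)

yes

An octahedron has six vertices in three trans pairs; every non-trans pair is cis.
Each acac is bidentate and must span two cis positions.
Working through the distinct placements yields 2 geometric isomers: SCN trans; SCN cis (chiral).
One of these lacks any improper symmetry element and so occurs as an enantiomeric pair, giving 2 + 1 = 3 stereoisomers in total.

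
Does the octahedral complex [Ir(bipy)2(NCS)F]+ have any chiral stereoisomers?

Each bipy is bidentate and must span two cis positions.
Systematic placement gives 2 geometric isomers: NCS and F mutually trans; NCS and F mutually cis (chiral).
One of these lacks any improper symmetry element and so occurs as an enantiomeric pair, giving 2 + 1 = 3 stereoisomers in total.

yes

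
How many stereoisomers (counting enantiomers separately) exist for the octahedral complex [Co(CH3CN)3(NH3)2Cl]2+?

3

In an octahedral complex each vertex has one trans partner and four cis neighbours.
There are 3 geometric isomers: CH3CN mer, NH3 trans; CH3CN mer, NH3 cis; CH3CN fac, NH3 cis.
Each arrangement has an internal mirror plane or centre of symmetry, so none is chiral.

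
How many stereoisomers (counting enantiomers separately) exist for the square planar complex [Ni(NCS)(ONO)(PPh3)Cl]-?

There are 3 geometric isomers: (Cl/ONO trans, NCS/PPh3 trans); (Cl/PPh3 trans, NCS/ONO trans); (Cl/NCS trans, ONO/PPh3 trans).
Each arrangement has an internal mirror plane or centre of symmetry, so none is chiral.

3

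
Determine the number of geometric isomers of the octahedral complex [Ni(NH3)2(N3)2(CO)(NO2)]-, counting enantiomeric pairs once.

6

The six octahedral sites form three mutually perpendicular trans pairs.
Working through the distinct placements yields 6 geometric isomers: NH3 cis, N3 cis (3 arrangements, 2 chiral); NH3 trans, N3 cis; NH3 cis, N3 trans; NH3 trans, N3 trans.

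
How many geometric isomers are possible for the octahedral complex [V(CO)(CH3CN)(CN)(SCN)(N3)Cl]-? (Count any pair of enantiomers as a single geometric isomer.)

An octahedron has six vertices in three trans pairs; every non-trans pair is cis.
Placing the ligands in turn and identifying arrangements related by rotation or reflection leaves 15 distinct geometric isomers.

15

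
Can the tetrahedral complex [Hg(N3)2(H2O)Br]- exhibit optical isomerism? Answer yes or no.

In a tetrahedral complex all four positions are equivalent and every pair of ligands is adjacent — there is no cis/trans distinction.
Only one geometric arrangement is possible.

no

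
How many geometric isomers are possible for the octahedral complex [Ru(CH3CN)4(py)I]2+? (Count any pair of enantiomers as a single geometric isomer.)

2

The distinct arrangements are (2 in all): py and I mutually trans; py and I mutually cis.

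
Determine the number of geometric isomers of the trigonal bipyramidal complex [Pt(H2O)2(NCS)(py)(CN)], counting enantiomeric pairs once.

A trigonal bipyramid has two axial and three equatorial sites, which are chemically inequivalent.
Systematic enumeration (placing each ligand type in turn and discarding arrangements equivalent by rotation or reflection) gives 7 geometric isomers.

7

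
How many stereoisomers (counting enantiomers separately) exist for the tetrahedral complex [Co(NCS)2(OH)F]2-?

Only one geometric arrangement is possible.

1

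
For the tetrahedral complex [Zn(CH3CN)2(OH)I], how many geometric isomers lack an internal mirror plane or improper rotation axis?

0

In a tetrahedral complex all four positions are equivalent and every pair of ligands is adjacent — there is no cis/trans distinction.
Only one geometric arrangement is possible.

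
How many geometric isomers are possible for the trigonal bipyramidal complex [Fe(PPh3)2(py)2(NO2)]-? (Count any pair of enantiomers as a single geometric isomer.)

5

In a trigonal bipyramid the two axial positions differ from the three equatorial ones.
Placing the ligands in turn and identifying arrangements related by rotation or reflection leaves 5 distinct geometric isomers.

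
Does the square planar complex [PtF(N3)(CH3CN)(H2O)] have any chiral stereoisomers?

no

A square has two trans pairs of vertices; adjacent vertices are cis.
The distinct arrangements are (3 in all): (CH3CN/H2O trans, F/N3 trans); (CH3CN/N3 trans, F/H2O trans); (CH3CN/F trans, H2O/N3 trans).
Each arrangement has an internal mirror plane or centre of symmetry, so none is chiral.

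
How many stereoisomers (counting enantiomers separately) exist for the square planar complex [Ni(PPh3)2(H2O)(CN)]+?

In a square planar complex each vertex has one trans partner and two cis neighbours.
The distinct arrangements are (2 in all): PPh3 cis; PPh3 trans.
Each arrangement has an internal mirror plane or centre of symmetry, so none is chiral.

2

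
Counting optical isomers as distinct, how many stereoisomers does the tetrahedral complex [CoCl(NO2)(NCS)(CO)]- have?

All four vertices of a tetrahedron are equivalent and mutually adjacent, so cis/trans isomerism cannot arise.
Only one geometric arrangement is possible; it has no improper symmetry element, so it exists as a pair of enantiomers (2 stereoisomers).

2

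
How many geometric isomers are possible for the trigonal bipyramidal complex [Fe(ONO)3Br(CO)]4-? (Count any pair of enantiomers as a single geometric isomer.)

A trigonal bipyramid has two axial and three equatorial sites, which are chemically inequivalent.
There are 4 geometric isomers: Br axial, CO axial; Br axial, CO equatorial; Br equatorial, CO axial; Br equatorial, CO equatorial.

4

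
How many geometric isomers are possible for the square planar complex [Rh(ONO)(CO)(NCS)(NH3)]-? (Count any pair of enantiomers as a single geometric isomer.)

There are 3 geometric isomers: (CO/NH3 trans, NCS/ONO trans); (CO/ONO trans, NCS/NH3 trans); (CO/NCS trans, NH3/ONO trans).

3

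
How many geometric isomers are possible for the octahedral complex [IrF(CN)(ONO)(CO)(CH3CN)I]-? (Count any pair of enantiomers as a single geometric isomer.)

15

In an octahedral complex each vertex has one trans partner and four cis neighbours.
Placing the ligands in turn and identifying arrangements related by rotation or reflection leaves 15 distinct geometric isomers.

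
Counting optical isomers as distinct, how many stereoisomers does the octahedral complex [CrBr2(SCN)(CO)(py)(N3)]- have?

In an octahedral complex each vertex has one trans partner and four cis neighbours.
Systematic enumeration (placing each ligand type in turn and discarding arrangements equivalent by rotation or reflection) gives 9 geometric isomers.
Of these, 6 lack any improper symmetry element and so occur as enantiomeric pairs, giving 9 + 6 = 15 stereoisomers in total.

15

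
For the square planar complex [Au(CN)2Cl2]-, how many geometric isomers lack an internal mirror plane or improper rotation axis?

Working through the distinct placements yields 2 geometric isomers: CN cis; CN trans.
Each arrangement has an internal mirror plane or centre of symmetry, so none is chiral.

0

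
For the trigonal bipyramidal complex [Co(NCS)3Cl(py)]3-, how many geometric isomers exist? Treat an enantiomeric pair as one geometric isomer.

4

In a trigonal bipyramid the two axial positions differ from the three equatorial ones.
The distinct arrangements are (4 in all): Cl axial, py equatorial; Cl axial, py axial; Cl equatorial, py equatorial; Cl equatorial, py axial.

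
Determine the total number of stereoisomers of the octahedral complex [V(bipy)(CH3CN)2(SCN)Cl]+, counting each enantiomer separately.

6

An octahedron has six vertices in three trans pairs; every non-trans pair is cis.
Each bipy is bidentate and must span two cis positions.
The distinct arrangements are (4 in all): CH3CN trans; CH3CN cis (3 arrangements, 2 chiral).
Of these, 2 lack any improper symmetry element and so occur as enantiomeric pairs, giving 4 + 2 = 6 stereoisomers in total.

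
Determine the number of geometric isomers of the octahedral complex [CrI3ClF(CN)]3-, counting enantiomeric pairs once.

An octahedron has six vertices in three trans pairs; every non-trans pair is cis.
Working through the distinct placements yields 4 geometric isomers: I mer (3 arrangements); I fac (chiral).

4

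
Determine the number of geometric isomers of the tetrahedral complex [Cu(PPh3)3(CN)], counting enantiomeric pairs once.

All four vertices of a tetrahedron are equivalent and mutually adjacent, so cis/trans isomerism cannot arise.
Only one geometric arrangement is possible.

1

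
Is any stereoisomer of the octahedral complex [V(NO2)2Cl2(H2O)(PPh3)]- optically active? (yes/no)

Working through the distinct placements yields 6 geometric isomers: NO2 cis, Cl trans; NO2 trans, Cl trans; NO2 cis, Cl cis (3 arrangements, 2 chiral); NO2 trans, Cl cis.
Of these, 2 lack any improper symmetry element and so occur as enantiomeric pairs, giving 6 + 2 = 8 stereoisomers in total.

yes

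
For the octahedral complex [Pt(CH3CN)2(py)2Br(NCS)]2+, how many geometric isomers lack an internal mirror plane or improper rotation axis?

In an octahedral complex each vertex has one trans partner and four cis neighbours.
The distinct arrangements are (6 in all): CH3CN cis, py trans; CH3CN cis, py cis (3 arrangements, 2 chiral); CH3CN trans, py trans; CH3CN trans, py cis.
Of these, 2 lack any improper symmetry element and so occur as enantiomeric pairs, giving 6 + 2 = 8 stereoisomers in total.

2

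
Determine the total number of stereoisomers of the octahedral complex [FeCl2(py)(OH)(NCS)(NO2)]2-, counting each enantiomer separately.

15

The six octahedral sites form three mutually perpendicular trans pairs.
Placing the ligands in turn and identifying arrangements related by rotation or reflection leaves 9 distinct geometric isomers.
Of these, 6 lack any improper symmetry element and so occur as enantiomeric pairs, giving 9 + 6 = 15 stereoisomers in total.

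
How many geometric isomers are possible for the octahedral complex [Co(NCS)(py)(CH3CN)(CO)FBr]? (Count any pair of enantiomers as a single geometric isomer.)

In an octahedral complex each vertex has one trans partner and four cis neighbours.
Exhaustive case analysis gives 15 geometric isomers.

15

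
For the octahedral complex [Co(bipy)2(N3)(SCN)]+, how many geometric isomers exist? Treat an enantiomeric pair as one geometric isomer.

In an octahedral complex each vertex has one trans partner and four cis neighbours.
Each bipy is bidentate and must span two cis positions.
There are 2 geometric isomers: N3 and SCN mutually trans; N3 and SCN mutually cis (chiral).

2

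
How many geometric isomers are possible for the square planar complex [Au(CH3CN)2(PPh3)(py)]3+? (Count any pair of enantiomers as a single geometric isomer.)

2

There are 2 geometric isomers: CH3CN cis; CH3CN trans.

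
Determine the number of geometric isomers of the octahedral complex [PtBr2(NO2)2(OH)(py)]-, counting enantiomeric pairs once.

6

Working through the distinct placements yields 6 geometric isomers: Br trans, NO2 trans; Br trans, NO2 cis; Br cis, NO2 cis (3 arrangements, 2 chiral); Br cis, NO2 trans.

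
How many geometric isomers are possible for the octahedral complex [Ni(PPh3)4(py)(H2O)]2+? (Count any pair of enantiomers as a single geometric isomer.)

2

In an octahedral complex each vertex has one trans partner and four cis neighbours.
The distinct arrangements are (2 in all): py and H2O mutually cis; py and H2O mutually trans.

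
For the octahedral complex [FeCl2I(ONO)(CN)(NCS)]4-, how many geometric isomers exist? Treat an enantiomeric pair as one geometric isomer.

9

The six octahedral sites form three mutually perpendicular trans pairs.
Exhaustive case analysis gives 9 geometric isomers.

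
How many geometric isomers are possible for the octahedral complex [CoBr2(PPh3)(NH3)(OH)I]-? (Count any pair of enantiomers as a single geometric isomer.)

In an octahedral complex each vertex has one trans partner and four cis neighbours.
Systematic enumeration (placing each ligand type in turn and discarding arrangements equivalent by rotation or reflection) gives 9 geometric isomers.

9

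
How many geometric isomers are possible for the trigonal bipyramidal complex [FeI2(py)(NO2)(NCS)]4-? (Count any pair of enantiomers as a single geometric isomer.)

7

In a trigonal bipyramid the two axial positions differ from the three equatorial ones.
Systematic enumeration (placing each ligand type in turn and discarding arrangements equivalent by rotation or reflection) gives 7 geometric isomers.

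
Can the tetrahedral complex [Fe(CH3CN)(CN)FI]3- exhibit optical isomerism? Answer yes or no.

yes

In a tetrahedral complex all four positions are equivalent and every pair of ligands is adjacent — there is no cis/trans distinction.
Only one geometric arrangement is possible; it has no improper symmetry element, so it exists as a pair of enantiomers (2 stereoisomers).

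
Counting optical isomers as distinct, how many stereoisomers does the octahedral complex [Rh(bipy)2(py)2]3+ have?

An octahedron has six vertices in three trans pairs; every non-trans pair is cis.
Each bipy is bidentate and must span two cis positions.
Working through the distinct placements yields 2 geometric isomers: py trans; py cis (chiral).
One of these lacks any improper symmetry element and so occurs as an enantiomeric pair, giving 2 + 1 = 3 stereoisomers in total.

3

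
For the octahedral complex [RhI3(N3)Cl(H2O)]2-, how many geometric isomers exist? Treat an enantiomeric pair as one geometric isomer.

The distinct arrangements are (4 in all): I mer (3 arrangements); I fac (chiral).

4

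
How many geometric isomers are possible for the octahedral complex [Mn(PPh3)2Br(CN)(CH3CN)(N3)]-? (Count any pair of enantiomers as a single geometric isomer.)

In an octahedral complex each vertex has one trans partner and four cis neighbours.
Placing the ligands in turn and identifying arrangements related by rotation or reflection leaves 9 distinct geometric isomers.

9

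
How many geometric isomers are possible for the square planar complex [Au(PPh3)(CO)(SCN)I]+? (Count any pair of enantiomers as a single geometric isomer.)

A square has two trans pairs of vertices; adjacent vertices are cis.
The distinct arrangements are (3 in all): (CO/PPh3 trans, I/SCN trans); (CO/SCN trans, I/PPh3 trans); (CO/I trans, PPh3/SCN trans).

3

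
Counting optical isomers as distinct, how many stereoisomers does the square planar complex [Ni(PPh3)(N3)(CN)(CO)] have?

A square has two trans pairs of vertices; adjacent vertices are cis.
The distinct arrangements are (3 in all): (CN/N3 trans, CO/PPh3 trans); (CN/PPh3 trans, CO/N3 trans); (CN/CO trans, N3/PPh3 trans).
Each arrangement has an internal mirror plane or centre of symmetry, so none is chiral.

3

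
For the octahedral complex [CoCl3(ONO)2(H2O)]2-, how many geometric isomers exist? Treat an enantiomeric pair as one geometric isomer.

3

In an octahedral complex each vertex has one trans partner and four cis neighbours.
The distinct arrangements are (3 in all): Cl mer, ONO trans; Cl mer, ONO cis; Cl fac, ONO cis.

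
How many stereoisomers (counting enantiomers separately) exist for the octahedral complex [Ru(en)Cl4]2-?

1

In an octahedral complex each vertex has one trans partner and four cis neighbours.
Each en is bidentate and must span two cis positions.
Only one geometric arrangement is possible.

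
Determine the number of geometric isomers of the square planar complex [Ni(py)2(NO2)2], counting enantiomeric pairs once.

2

Working through the distinct placements yields 2 geometric isomers: py cis; py trans.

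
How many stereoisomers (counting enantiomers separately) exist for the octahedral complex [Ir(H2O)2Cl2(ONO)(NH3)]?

In an octahedral complex each vertex has one trans partner and four cis neighbours.
Working through the distinct placements yields 6 geometric isomers: H2O trans, Cl trans; H2O cis, Cl trans; H2O cis, Cl cis (3 arrangements, 2 chiral); H2O trans, Cl cis.
Of these, 2 lack any improper symmetry element and so occur as enantiomeric pairs, giving 6 + 2 = 8 stereoisomers in total.

8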